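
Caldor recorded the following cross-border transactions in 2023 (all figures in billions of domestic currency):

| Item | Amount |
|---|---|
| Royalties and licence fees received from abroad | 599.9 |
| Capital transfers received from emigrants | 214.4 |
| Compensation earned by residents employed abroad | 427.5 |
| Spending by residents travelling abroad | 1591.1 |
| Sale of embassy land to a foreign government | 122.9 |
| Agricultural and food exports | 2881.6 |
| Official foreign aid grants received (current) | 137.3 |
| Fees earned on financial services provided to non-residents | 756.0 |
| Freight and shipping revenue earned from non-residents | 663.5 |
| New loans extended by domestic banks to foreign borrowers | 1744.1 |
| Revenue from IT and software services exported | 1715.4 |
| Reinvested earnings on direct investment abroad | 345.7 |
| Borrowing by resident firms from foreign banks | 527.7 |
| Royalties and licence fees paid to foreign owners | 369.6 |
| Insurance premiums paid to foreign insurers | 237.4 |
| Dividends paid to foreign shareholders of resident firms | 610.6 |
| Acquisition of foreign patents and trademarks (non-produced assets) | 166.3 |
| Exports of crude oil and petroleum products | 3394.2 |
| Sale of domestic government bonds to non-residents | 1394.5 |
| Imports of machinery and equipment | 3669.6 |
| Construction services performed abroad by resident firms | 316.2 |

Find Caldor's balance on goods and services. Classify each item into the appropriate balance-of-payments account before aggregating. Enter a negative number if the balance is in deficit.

Goods: -3669.6 + 3394.2 + 2881.6 = 2606.2
Services: -369.6 + 1715.4 + 599.9 + 316.2 + 756.0 + 663.5 - 1591.1 - 237.4 = 1852.9
Trade balance = 2606.2 + 1852.9 = 4459.1
(Excluded from the trade balance — capital account: capital transfers received from emigrants 214.4, sale of embassy land to a foreign government 122.9, acquisition of foreign patents and trademarks (non-produced assets) 166.3; primary income: compensation earned by residents employed abroad 427.5, reinvested earnings on direct investment abroad 345.7, dividends paid to foreign shareholders of resident firms 610.6; secondary income: official foreign aid grants received (current) 137.3; financial account: new loans extended by domestic banks to foreign borrowers 1744.1, borrowing by resident firms from foreign banks 527.7, sale of domestic government bonds to non-residents 1394.5.)

4459.1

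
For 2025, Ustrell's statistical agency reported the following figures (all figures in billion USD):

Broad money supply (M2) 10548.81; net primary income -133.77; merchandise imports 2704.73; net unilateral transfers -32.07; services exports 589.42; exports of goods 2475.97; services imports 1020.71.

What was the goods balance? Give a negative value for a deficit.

Goods balance = 2475.97 - 2704.73 = -228.76

-228.76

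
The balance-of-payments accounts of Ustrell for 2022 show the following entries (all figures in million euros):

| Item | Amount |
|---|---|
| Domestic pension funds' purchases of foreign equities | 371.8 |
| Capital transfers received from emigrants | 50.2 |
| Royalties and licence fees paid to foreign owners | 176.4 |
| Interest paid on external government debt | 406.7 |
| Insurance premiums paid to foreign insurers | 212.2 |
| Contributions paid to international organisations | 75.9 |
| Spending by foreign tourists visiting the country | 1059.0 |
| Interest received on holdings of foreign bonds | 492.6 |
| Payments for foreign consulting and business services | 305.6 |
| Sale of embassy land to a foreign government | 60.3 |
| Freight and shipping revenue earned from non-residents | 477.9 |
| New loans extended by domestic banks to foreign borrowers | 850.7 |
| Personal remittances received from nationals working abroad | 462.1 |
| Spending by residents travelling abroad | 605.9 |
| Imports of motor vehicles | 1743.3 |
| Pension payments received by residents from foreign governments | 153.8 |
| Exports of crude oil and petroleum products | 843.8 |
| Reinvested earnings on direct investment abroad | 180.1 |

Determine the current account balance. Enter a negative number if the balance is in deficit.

143.3

Goods: 843.8 - 1743.3 = -899.5
Services: -176.4 - 605.9 + 477.9 - 305.6 - 212.2 + 1059.0 = 236.8
Primary income: 492.6 + 180.1 - 406.7 = 266.0
Secondary income: 153.8 - 75.9 + 462.1 = 540.0
Current account = (-899.5) + 236.8 + 266.0 + 540.0 = 143.3
(Excluded from the current account — financial account: domestic pension funds' purchases of foreign equities 371.8, new loans extended by domestic banks to foreign borrowers 850.7; capital account: capital transfers received from emigrants 50.2, sale of embassy land to a foreign government 60.3.)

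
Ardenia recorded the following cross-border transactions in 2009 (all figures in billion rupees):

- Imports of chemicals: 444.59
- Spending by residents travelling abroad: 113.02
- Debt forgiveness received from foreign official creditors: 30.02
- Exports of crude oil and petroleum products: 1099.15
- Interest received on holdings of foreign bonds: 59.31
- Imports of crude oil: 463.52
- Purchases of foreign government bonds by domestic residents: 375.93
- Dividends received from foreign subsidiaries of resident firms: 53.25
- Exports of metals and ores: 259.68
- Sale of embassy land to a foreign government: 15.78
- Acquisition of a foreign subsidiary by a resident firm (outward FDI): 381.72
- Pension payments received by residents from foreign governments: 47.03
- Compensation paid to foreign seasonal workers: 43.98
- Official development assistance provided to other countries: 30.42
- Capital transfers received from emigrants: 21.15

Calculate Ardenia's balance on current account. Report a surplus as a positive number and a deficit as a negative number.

Goods: -463.52 + 1099.15 + 259.68 - 444.59 = 450.72
Services: -113.02
Primary income: 53.25 - 43.98 + 59.31 = 68.58
Secondary income: -30.42 + 47.03 = 16.61
Current account = 450.72 + (-113.02) + 68.58 + 16.61 = 422.89
(Excluded from the current account — capital account: debt forgiveness received from foreign official creditors 30.02, sale of embassy land to a foreign government 15.78, capital transfers received from emigrants 21.15; financial account: purchases of foreign government bonds by domestic residents 375.93, acquisition of a foreign subsidiary by a resident firm (outward FDI) 381.72.)

422.89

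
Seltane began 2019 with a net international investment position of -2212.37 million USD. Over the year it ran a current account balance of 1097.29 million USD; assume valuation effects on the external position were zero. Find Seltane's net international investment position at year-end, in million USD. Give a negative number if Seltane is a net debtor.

-1115.08

With no valuation effects, change in NIIP = current account = 1097.29
End-of-year NIIP = -2212.37 + 1097.29 = -1115.08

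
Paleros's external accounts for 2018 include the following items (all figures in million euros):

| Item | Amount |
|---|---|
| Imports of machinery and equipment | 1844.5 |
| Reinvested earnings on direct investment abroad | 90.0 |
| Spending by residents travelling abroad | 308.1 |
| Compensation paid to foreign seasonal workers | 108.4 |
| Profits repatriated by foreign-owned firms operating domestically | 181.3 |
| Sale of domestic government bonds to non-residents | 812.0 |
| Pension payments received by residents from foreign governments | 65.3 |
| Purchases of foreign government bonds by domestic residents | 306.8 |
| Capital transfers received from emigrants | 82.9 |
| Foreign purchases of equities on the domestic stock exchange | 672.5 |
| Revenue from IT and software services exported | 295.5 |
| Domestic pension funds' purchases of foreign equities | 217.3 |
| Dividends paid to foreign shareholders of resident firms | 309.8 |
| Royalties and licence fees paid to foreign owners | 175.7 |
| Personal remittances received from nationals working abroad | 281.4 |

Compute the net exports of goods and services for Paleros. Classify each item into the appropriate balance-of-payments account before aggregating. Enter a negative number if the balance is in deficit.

-2032.8

Goods: -1844.5
Services: -175.7 - 308.1 + 295.5 = -188.3
Trade balance = -1844.5 + (-188.3) = -2032.8
(Excluded from the trade balance — primary income: reinvested earnings on direct investment abroad 90.0, compensation paid to foreign seasonal workers 108.4, profits repatriated by foreign-owned firms operating domestically 181.3, dividends paid to foreign shareholders of resident firms 309.8; financial account: sale of domestic government bonds to non-residents 812.0, purchases of foreign government bonds by domestic residents 306.8, foreign purchases of equities on the domestic stock exchange 672.5, domestic pension funds' purchases of foreign equities 217.3; secondary income: pension payments received by residents from foreign governments 65.3, personal remittances received from nationals working abroad 281.4; capital account: capital transfers received from emigrants 82.9.)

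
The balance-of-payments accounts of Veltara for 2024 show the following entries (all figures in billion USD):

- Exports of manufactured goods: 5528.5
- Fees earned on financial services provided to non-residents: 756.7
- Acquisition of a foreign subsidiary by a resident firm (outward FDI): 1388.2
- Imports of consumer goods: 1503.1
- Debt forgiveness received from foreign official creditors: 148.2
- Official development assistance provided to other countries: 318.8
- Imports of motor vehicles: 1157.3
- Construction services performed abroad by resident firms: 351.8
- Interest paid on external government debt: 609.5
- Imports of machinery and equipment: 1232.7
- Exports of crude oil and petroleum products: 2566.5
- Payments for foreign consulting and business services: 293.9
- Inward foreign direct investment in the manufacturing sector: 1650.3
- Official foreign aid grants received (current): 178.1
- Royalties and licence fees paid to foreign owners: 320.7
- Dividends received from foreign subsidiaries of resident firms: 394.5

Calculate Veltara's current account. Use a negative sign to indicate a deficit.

4340.1

Goods: 2566.5 - 1157.3 - 1232.7 + 5528.5 - 1503.1 = 4201.9
Services: 756.7 + 351.8 - 293.9 - 320.7 = 493.9
Primary income: 394.5 - 609.5 = -215.0
Secondary income: -318.8 + 178.1 = -140.7
Current account = 4201.9 + 493.9 + (-215.0) + (-140.7) = 4340.1
(Excluded from the current account — financial account: acquisition of a foreign subsidiary by a resident firm (outward FDI) 1388.2, inward foreign direct investment in the manufacturing sector 1650.3; capital account: debt forgiveness received from foreign official creditors 148.2.)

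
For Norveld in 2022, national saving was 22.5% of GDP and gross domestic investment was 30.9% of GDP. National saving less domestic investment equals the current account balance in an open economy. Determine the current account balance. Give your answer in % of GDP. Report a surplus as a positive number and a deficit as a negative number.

CA = S - I = 22.5 - 30.9 = -8.4

-8.4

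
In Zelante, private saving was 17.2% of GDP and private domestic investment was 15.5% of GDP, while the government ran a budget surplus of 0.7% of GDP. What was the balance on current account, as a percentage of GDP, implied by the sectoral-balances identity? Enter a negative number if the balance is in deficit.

2.4

By the sectoral-balances identity, CA = (S_private - I) + (T - G).
Private balance = 17.2 - 15.5 = 1.7
Government balance (T - G) = 0.7
CA = 1.7 + 0.7 = 2.4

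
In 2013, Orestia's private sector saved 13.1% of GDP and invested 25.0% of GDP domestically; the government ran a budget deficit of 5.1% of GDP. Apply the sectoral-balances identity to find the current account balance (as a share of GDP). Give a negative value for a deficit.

By the sectoral-balances identity, CA = (S_private - I) + (T - G).
Private balance = 13.1 - 25.0 = -11.9
Government balance (T - G) = -5.1
CA = -11.9 + (-5.1) = -17.0

-17.0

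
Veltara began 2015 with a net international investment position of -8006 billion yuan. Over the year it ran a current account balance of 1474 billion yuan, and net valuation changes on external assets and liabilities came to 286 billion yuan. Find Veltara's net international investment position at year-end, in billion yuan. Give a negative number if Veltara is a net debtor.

Change in NIIP = current account + net valuation change = 1474 + 286 = 1760
End-of-year NIIP = -8006 + 1760 = -6246

-6246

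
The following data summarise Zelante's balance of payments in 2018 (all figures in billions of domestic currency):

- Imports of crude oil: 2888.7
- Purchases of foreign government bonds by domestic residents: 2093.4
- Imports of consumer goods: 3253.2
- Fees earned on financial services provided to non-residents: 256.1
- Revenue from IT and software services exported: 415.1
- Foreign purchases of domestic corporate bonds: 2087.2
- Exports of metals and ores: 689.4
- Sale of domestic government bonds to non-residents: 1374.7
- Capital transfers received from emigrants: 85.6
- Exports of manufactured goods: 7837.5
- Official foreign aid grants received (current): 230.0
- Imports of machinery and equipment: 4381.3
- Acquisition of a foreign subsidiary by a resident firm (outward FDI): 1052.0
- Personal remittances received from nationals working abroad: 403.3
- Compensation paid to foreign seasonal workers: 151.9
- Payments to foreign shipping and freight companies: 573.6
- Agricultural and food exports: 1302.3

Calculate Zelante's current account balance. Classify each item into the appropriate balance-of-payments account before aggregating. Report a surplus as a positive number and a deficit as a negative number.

Goods: -3253.2 - 2888.7 + 7837.5 + 1302.3 - 4381.3 + 689.4 = -694.0
Services: 415.1 + 256.1 - 573.6 = 97.6
Primary income: -151.9
Secondary income: 403.3 + 230.0 = 633.3
Current account = (-694.0) + 97.6 + (-151.9) + 633.3 = -115.0
(Excluded from the current account — financial account: purchases of foreign government bonds by domestic residents 2093.4, foreign purchases of domestic corporate bonds 2087.2, sale of domestic government bonds to non-residents 1374.7, acquisition of a foreign subsidiary by a resident firm (outward FDI) 1052.0; capital account: capital transfers received from emigrants 85.6.)

-115.0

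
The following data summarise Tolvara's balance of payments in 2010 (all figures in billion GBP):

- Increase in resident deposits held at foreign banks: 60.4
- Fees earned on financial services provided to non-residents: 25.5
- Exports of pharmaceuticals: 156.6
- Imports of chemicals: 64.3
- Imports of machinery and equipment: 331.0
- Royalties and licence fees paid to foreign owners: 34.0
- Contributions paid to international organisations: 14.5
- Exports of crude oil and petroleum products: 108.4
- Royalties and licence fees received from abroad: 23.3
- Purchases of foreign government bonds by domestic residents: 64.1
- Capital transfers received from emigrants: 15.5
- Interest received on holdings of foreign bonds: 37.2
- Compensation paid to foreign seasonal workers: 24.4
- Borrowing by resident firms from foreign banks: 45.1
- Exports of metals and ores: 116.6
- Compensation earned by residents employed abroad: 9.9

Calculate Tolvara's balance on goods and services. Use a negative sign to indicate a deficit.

Goods: 108.4 - 64.3 - 331.0 + 116.6 + 156.6 = -13.7
Services: 23.3 - 34.0 + 25.5 = 14.8
Trade balance = -13.7 + 14.8 = 1.1
(Excluded from the trade balance — financial account: increase in resident deposits held at foreign banks 60.4, purchases of foreign government bonds by domestic residents 64.1, borrowing by resident firms from foreign banks 45.1; secondary income: contributions paid to international organisations 14.5; capital account: capital transfers received from emigrants 15.5; primary income: interest received on holdings of foreign bonds 37.2, compensation paid to foreign seasonal workers 24.4, compensation earned by residents employed abroad 9.9.)

1.1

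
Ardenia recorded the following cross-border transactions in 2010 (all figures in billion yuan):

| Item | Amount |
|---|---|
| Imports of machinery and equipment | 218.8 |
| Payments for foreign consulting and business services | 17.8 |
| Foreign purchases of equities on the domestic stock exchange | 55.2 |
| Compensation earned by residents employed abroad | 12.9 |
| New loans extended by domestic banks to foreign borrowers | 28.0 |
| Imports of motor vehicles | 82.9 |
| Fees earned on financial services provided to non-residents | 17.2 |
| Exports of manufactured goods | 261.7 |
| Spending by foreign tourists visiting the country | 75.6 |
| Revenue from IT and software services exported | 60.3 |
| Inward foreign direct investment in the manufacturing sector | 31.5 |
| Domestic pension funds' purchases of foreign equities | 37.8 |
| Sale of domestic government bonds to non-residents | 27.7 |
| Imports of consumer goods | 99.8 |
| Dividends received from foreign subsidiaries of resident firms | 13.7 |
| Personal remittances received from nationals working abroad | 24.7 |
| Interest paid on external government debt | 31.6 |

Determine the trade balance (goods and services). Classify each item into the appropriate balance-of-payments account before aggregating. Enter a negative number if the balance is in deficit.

Goods: -99.8 - 218.8 - 82.9 + 261.7 = -139.8
Services: 75.6 + 17.2 - 17.8 + 60.3 = 135.3
Trade balance = -139.8 + 135.3 = -4.5
(Excluded from the trade balance — financial account: foreign purchases of equities on the domestic stock exchange 55.2, new loans extended by domestic banks to foreign borrowers 28.0, inward foreign direct investment in the manufacturing sector 31.5, domestic pension funds' purchases of foreign equities 37.8, sale of domestic government bonds to non-residents 27.7; primary income: compensation earned by residents employed abroad 12.9, dividends received from foreign subsidiaries of resident firms 13.7, interest paid on external government debt 31.6; secondary income: personal remittances received from nationals working abroad 24.7.)

-4.5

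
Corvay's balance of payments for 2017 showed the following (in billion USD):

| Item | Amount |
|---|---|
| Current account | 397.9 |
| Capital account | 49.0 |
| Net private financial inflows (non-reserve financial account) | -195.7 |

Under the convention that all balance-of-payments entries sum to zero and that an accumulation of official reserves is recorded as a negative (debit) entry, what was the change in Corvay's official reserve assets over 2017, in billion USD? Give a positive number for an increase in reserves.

Official reserve transactions balance = -(397.9 + 49.0 + (-195.7)) = -251.2
An accumulation of reserves is recorded as a debit (negative entry), so the change in the stock of reserves is the negative of that balance.
Change in official reserves = -(-251.2) = 251.2

251.2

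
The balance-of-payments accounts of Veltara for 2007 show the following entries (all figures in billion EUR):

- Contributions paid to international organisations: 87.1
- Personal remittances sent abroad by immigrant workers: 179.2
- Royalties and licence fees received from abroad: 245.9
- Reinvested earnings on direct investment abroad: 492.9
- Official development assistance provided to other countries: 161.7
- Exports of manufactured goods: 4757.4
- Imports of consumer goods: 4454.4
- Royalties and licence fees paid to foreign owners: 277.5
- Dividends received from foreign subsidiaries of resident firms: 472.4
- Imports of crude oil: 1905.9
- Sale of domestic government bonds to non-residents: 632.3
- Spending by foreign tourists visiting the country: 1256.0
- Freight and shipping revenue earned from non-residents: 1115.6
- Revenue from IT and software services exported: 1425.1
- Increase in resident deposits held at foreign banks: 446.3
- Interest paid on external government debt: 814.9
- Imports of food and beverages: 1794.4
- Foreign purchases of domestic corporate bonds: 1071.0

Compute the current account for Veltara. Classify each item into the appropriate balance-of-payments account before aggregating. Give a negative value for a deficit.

Goods: -1905.9 - 1794.4 + 4757.4 - 4454.4 = -3397.3
Services: 1256.0 + 1115.6 - 277.5 + 245.9 + 1425.1 = 3765.1
Primary income: 472.4 + 492.9 - 814.9 = 150.4
Secondary income: -87.1 - 179.2 - 161.7 = -428.0
Current account = (-3397.3) + 3765.1 + 150.4 + (-428.0) = 90.2
(Excluded from the current account — financial account: sale of domestic government bonds to non-residents 632.3, increase in resident deposits held at foreign banks 446.3, foreign purchases of domestic corporate bonds 1071.0.)

90.2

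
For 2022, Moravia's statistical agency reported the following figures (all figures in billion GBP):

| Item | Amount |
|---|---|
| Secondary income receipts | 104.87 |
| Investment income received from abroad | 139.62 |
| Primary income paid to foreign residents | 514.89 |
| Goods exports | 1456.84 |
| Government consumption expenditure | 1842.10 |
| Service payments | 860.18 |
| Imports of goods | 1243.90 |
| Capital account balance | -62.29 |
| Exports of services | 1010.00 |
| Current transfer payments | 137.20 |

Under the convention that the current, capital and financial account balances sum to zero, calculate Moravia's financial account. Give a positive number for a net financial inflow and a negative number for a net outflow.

107.13

Goods balance = 1456.84 - 1243.90 = 212.94
Services balance = 1010.00 - 860.18 = 149.82
Trade balance (goods + services) = 212.94 + 149.82 = 362.76
Net primary income = 139.62 - 514.89 = -375.27
Net secondary income = 104.87 - 137.20 = -32.33
Current account = 362.76 + (-375.27) + (-32.33) = -44.84
Financial account = -(-44.84 + (-62.29)) = 107.13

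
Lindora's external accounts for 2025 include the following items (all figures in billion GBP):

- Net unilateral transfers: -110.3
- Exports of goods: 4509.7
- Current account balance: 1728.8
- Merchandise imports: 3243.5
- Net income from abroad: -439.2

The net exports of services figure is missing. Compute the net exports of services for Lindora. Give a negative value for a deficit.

1012.1

Current account = goods balance + services balance + net primary income + net secondary income
Sum of the known components = 716.7
Net exports of services = CA - (known components) = 1728.8 - 716.7 = 1012.1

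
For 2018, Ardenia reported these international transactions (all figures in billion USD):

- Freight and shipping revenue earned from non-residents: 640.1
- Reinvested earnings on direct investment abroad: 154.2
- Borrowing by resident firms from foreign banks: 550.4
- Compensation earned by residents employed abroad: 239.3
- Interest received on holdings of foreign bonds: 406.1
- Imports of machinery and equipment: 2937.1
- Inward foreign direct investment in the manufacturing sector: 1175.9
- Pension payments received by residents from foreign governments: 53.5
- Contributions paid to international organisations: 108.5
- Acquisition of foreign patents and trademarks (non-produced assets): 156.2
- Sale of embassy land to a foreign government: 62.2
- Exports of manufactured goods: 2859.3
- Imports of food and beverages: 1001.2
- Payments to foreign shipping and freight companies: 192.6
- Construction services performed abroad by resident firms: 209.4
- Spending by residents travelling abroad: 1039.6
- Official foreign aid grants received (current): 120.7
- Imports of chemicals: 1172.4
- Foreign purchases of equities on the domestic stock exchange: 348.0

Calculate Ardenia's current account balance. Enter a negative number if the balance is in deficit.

Goods: -2937.1 - 1001.2 + 2859.3 - 1172.4 = -2251.4
Services: -192.6 + 640.1 - 1039.6 + 209.4 = -382.7
Primary income: 406.1 + 154.2 + 239.3 = 799.6
Secondary income: -108.5 + 120.7 + 53.5 = 65.7
Current account = (-2251.4) + (-382.7) + 799.6 + 65.7 = -1768.8
(Excluded from the current account — financial account: borrowing by resident firms from foreign banks 550.4, inward foreign direct investment in the manufacturing sector 1175.9, foreign purchases of equities on the domestic stock exchange 348.0; capital account: acquisition of foreign patents and trademarks (non-produced assets) 156.2, sale of embassy land to a foreign government 62.2.)

-1768.8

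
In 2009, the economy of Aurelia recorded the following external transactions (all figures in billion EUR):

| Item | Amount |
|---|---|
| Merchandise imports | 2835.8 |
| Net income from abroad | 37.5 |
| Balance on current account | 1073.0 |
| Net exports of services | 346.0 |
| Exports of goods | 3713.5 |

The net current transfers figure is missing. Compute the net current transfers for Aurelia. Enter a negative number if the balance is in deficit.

-188.2

Current account = goods balance + services balance + net primary income + net secondary income
Sum of the known components = 1261.2
Net current transfers = CA - (known components) = 1073.0 - 1261.2 = -188.2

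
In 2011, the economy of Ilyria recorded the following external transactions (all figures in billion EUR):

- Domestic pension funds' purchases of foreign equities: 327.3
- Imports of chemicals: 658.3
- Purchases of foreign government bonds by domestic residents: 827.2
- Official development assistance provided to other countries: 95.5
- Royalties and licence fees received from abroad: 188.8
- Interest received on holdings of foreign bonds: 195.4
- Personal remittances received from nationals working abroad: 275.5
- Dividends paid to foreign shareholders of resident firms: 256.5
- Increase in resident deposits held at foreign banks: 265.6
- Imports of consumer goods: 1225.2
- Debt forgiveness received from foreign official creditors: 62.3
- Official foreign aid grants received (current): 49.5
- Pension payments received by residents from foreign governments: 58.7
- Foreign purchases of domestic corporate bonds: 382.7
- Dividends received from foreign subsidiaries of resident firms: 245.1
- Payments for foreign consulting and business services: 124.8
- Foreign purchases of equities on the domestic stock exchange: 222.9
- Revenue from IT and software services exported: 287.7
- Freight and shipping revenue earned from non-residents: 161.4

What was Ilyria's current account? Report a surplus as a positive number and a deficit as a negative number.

Goods: -1225.2 - 658.3 = -1883.5
Services: -124.8 + 188.8 + 161.4 + 287.7 = 513.1
Primary income: 195.4 - 256.5 + 245.1 = 184.0
Secondary income: 275.5 + 58.7 - 95.5 + 49.5 = 288.2
Current account = (-1883.5) + 513.1 + 184.0 + 288.2 = -898.2
(Excluded from the current account — financial account: domestic pension funds' purchases of foreign equities 327.3, purchases of foreign government bonds by domestic residents 827.2, increase in resident deposits held at foreign banks 265.6, foreign purchases of domestic corporate bonds 382.7, foreign purchases of equities on the domestic stock exchange 222.9; capital account: debt forgiveness received from foreign official creditors 62.3.)

-898.2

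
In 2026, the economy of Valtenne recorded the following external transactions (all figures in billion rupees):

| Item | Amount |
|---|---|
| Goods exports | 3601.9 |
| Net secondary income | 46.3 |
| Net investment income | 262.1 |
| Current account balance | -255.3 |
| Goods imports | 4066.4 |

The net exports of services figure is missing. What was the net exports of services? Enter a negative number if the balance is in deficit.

-99.2

Current account = goods balance + services balance + net primary income + net secondary income
Sum of the known components = -156.1
Net exports of services = CA - (known components) = -255.3 - (-156.1) = -99.2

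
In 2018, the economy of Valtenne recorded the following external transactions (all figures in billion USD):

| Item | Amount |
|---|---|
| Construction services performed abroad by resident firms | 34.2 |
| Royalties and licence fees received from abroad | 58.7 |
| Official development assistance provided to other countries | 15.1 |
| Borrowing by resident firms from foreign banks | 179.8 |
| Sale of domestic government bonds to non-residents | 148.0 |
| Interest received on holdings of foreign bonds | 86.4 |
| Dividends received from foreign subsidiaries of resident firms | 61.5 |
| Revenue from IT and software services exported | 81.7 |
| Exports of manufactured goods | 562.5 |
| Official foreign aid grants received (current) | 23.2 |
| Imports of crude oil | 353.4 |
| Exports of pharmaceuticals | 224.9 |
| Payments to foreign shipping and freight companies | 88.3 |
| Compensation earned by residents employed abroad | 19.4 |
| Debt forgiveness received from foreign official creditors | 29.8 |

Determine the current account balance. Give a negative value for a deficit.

695.7

Goods: 562.5 + 224.9 - 353.4 = 434.0
Services: 81.7 + 58.7 - 88.3 + 34.2 = 86.3
Primary income: 86.4 + 61.5 + 19.4 = 167.3
Secondary income: -15.1 + 23.2 = 8.1
Current account = 434.0 + 86.3 + 167.3 + 8.1 = 695.7
(Excluded from the current account — financial account: borrowing by resident firms from foreign banks 179.8, sale of domestic government bonds to non-residents 148.0; capital account: debt forgiveness received from foreign official creditors 29.8.)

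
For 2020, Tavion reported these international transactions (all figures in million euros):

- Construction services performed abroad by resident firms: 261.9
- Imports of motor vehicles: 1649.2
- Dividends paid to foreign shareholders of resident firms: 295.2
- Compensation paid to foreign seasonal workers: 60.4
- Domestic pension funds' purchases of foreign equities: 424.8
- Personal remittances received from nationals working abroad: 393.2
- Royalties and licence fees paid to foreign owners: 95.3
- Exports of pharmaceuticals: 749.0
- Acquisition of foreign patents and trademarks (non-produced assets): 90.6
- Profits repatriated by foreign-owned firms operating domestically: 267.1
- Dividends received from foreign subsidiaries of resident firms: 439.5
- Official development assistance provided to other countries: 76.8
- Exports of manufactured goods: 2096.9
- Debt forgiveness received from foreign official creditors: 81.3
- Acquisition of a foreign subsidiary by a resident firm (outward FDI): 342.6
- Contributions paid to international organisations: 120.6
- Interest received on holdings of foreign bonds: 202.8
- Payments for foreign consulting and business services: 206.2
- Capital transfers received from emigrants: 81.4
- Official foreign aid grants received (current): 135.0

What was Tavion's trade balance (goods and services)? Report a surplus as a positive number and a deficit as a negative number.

1157.1

Goods: 2096.9 + 749.0 - 1649.2 = 1196.7
Services: 261.9 - 206.2 - 95.3 = -39.6
Trade balance = 1196.7 + (-39.6) = 1157.1
(Excluded from the trade balance — primary income: dividends paid to foreign shareholders of resident firms 295.2, compensation paid to foreign seasonal workers 60.4, profits repatriated by foreign-owned firms operating domestically 267.1, dividends received from foreign subsidiaries of resident firms 439.5, interest received on holdings of foreign bonds 202.8; financial account: domestic pension funds' purchases of foreign equities 424.8, acquisition of a foreign subsidiary by a resident firm (outward FDI) 342.6; secondary income: personal remittances received from nationals working abroad 393.2, official development assistance provided to other countries 76.8, contributions paid to international organisations 120.6, official foreign aid grants received (current) 135.0; capital account: acquisition of foreign patents and trademarks (non-produced assets) 90.6, debt forgiveness received from foreign official creditors 81.3, capital transfers received from emigrants 81.4.)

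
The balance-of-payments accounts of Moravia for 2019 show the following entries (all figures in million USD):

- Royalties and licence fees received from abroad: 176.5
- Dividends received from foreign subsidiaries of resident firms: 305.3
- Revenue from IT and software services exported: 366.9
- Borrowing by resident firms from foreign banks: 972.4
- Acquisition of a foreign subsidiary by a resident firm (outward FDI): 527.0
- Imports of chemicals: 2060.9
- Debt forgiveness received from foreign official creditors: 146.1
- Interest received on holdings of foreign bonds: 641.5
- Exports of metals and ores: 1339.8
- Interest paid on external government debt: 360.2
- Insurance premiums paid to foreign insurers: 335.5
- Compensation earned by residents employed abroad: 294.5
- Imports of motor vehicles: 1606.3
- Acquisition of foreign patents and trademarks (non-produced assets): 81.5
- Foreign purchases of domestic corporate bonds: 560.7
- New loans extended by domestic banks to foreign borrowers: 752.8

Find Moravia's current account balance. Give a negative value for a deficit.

-1238.4

Goods: -2060.9 - 1606.3 + 1339.8 = -2327.4
Services: -335.5 + 366.9 + 176.5 = 207.9
Primary income: -360.2 + 641.5 + 305.3 + 294.5 = 881.1
Current account = (-2327.4) + 207.9 + 881.1 = -1238.4
(Excluded from the current account — financial account: borrowing by resident firms from foreign banks 972.4, acquisition of a foreign subsidiary by a resident firm (outward FDI) 527.0, foreign purchases of domestic corporate bonds 560.7, new loans extended by domestic banks to foreign borrowers 752.8; capital account: debt forgiveness received from foreign official creditors 146.1, acquisition of foreign patents and trademarks (non-produced assets) 81.5.)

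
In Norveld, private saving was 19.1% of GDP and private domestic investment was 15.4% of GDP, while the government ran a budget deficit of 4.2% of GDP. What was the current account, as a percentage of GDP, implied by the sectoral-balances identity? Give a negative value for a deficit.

By the sectoral-balances identity, CA = (S_private - I) + (T - G).
Private balance = 19.1 - 15.4 = 3.7
Government balance (T - G) = -4.2
CA = 3.7 + (-4.2) = -0.5

-0.5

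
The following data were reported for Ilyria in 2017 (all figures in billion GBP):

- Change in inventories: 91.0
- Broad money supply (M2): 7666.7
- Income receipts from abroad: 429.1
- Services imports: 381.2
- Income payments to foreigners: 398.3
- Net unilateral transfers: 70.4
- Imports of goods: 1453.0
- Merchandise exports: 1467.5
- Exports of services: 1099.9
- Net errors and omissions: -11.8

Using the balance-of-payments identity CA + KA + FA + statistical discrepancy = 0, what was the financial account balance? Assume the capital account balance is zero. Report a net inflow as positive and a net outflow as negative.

-822.6

Goods balance = 1467.5 - 1453.0 = 14.5
Services balance = 1099.9 - 381.2 = 718.7
Trade balance (goods + services) = 14.5 + 718.7 = 733.2
Net primary income = 429.1 - 398.3 = 30.8
Net secondary income = 70.4
Current account = 733.2 + 30.8 + 70.4 = 834.4
Financial account = -(834.4 + (-11.8)) = -822.6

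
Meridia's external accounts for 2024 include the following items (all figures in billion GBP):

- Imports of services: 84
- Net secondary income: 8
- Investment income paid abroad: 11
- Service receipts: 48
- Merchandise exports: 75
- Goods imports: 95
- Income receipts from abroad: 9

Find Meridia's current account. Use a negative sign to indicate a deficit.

Goods balance = 75 - 95 = -20
Services balance = 48 - 84 = -36
Trade balance (goods + services) = -20 + (-36) = -56
Net primary income = 9 - 11 = -2
Net secondary income = 8
Current account = -56 + (-2) + 8 = -50

-50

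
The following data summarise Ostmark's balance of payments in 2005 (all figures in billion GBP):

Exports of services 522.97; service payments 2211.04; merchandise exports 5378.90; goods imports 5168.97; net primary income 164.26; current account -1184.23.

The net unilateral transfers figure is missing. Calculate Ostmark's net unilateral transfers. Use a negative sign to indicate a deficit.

129.65

Current account = goods balance + services balance + net primary income + net secondary income
Sum of the known components = -1313.88
Net unilateral transfers = CA - (known components) = -1184.23 - (-1313.88) = 129.65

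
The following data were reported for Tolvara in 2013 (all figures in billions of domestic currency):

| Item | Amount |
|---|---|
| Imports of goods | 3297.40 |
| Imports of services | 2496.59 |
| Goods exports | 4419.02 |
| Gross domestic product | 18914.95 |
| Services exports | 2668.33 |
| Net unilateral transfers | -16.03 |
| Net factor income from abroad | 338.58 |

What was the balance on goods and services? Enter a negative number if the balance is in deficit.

Goods balance = 4419.02 - 3297.40 = 1121.62
Services balance = 2668.33 - 2496.59 = 171.74
Trade balance (goods + services) = 1121.62 + 171.74 = 1293.36

1293.36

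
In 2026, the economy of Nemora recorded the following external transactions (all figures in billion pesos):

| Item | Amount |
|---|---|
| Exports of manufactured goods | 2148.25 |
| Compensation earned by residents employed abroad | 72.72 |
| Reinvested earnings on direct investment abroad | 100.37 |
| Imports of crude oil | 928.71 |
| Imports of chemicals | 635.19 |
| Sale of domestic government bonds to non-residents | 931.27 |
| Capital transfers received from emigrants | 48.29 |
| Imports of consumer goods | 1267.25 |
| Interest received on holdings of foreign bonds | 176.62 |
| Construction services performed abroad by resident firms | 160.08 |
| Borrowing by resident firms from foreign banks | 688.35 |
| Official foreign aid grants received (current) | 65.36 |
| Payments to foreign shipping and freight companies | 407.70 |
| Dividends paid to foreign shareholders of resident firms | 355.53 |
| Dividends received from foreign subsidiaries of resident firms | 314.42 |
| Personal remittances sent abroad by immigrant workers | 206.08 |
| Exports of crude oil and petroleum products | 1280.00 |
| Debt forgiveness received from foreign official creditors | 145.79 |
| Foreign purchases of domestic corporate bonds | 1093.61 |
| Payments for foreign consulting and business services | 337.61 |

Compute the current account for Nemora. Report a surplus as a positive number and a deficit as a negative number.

179.75

Goods: -1267.25 - 635.19 + 2148.25 + 1280.00 - 928.71 = 597.10
Services: -337.61 + 160.08 - 407.70 = -585.23
Primary income: 176.62 - 355.53 + 72.72 + 314.42 + 100.37 = 308.60
Secondary income: 65.36 - 206.08 = -140.72
Current account = 597.10 + (-585.23) + 308.60 + (-140.72) = 179.75
(Excluded from the current account — financial account: sale of domestic government bonds to non-residents 931.27, borrowing by resident firms from foreign banks 688.35, foreign purchases of domestic corporate bonds 1093.61; capital account: capital transfers received from emigrants 48.29, debt forgiveness received from foreign official creditors 145.79.)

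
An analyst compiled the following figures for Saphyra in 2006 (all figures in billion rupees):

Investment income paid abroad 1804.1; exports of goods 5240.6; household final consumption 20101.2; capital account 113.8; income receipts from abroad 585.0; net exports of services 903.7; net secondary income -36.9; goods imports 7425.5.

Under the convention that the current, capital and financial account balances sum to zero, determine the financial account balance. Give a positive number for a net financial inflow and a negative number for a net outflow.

2423.4

Goods balance = 5240.6 - 7425.5 = -2184.9
Services balance = 903.7
Trade balance (goods + services) = -2184.9 + 903.7 = -1281.2
Net primary income = 585.0 - 1804.1 = -1219.1
Net secondary income = -36.9
Current account = -1281.2 + (-1219.1) + (-36.9) = -2537.2
Financial account = -(-2537.2 + 113.8) = 2423.4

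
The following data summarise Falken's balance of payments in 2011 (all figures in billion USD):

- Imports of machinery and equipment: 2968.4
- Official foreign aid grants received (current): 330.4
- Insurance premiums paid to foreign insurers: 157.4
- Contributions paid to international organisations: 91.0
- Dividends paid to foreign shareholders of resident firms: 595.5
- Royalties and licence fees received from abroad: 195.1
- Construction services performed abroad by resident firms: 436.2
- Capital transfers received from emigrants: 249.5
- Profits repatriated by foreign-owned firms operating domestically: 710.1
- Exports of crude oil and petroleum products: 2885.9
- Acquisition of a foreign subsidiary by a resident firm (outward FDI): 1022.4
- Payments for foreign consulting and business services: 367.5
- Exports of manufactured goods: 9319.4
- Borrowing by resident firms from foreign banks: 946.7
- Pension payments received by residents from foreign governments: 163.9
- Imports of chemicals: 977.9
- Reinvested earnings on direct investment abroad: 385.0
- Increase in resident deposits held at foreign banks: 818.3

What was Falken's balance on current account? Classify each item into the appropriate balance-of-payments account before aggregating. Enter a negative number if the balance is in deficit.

Goods: 9319.4 - 977.9 - 2968.4 + 2885.9 = 8259.0
Services: 195.1 - 367.5 + 436.2 - 157.4 = 106.4
Primary income: -710.1 + 385.0 - 595.5 = -920.6
Secondary income: -91.0 + 330.4 + 163.9 = 403.3
Current account = 8259.0 + 106.4 + (-920.6) + 403.3 = 7848.1
(Excluded from the current account — capital account: capital transfers received from emigrants 249.5; financial account: acquisition of a foreign subsidiary by a resident firm (outward FDI) 1022.4, borrowing by resident firms from foreign banks 946.7, increase in resident deposits held at foreign banks 818.3.)

7848.1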